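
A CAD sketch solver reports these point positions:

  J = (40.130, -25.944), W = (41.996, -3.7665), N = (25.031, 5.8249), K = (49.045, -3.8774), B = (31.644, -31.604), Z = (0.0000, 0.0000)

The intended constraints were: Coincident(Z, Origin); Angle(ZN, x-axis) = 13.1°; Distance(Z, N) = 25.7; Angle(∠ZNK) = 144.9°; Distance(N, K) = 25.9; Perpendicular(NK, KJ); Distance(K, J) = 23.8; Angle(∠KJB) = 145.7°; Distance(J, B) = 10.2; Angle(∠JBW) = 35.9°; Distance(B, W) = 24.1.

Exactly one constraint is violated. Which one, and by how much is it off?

Distance(B, W) = 24.1 — off by 5.60.

Z = (0.00, 0.00) ✓; ZN at 13.10° ✓; |ZN| = 25.70 ✓; ∠ZNK = 144.9° ✓; |NK| = 25.90 ✓; ∠(NK, KJ) = 90.00° ✓; |KJ| = 23.80 ✓; ∠KJB = 145.7° ✓; |JB| = 10.20 ✓; ∠JBW = 35.90° ✓; |BW| = 29.70 ✗.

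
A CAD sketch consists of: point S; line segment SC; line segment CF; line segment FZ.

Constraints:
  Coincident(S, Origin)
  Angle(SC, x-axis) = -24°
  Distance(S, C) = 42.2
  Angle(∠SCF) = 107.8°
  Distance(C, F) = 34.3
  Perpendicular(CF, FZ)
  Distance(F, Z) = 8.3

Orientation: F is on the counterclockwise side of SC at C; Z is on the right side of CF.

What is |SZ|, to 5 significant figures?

67.662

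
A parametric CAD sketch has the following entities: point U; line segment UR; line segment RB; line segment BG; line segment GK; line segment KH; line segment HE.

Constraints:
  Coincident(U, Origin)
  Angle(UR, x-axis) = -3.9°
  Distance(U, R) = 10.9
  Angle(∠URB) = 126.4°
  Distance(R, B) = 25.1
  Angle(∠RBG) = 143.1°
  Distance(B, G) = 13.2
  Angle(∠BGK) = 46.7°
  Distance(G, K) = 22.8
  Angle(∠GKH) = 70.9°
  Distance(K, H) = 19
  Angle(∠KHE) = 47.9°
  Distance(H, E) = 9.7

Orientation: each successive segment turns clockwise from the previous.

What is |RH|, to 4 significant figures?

17.68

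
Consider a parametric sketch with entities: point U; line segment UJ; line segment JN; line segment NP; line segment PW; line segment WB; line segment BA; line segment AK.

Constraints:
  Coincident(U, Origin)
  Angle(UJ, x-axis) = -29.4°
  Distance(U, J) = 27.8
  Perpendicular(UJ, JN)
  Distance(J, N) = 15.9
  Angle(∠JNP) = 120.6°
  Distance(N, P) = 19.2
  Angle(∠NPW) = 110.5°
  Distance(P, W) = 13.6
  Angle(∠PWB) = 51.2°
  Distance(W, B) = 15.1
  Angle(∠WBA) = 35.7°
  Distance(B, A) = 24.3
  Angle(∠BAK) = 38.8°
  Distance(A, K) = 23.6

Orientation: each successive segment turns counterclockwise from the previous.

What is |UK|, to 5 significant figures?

8.4266

∠WBA = 35.7° gives BA at 102.60° from the x-axis; with |BA| = 24.3, A = (14.985, 28.258). ∠BAK = 38.8° gives AK at -116.20° from the x-axis; with |AK| = 23.6, K = (4.5654, 7.0827). Then |UK| = |K − U| = 8.4266.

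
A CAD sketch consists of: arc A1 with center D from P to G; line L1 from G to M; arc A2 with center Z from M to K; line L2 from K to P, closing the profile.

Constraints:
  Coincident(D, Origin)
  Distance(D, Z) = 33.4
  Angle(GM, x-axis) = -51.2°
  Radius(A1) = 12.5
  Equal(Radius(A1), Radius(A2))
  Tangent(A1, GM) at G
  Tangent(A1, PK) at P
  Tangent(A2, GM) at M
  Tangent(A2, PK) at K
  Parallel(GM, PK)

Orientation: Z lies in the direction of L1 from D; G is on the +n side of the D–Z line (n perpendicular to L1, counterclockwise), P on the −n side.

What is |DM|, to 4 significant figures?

35.66

Tangency of A1 to both parallel lines with radius 12.5 puts G and P at D ± 12.5·n: G = (9.742, 7.833), P = (-9.742, -7.833). Equal radii place M and K the same way about Z: M = Z + 12.5·n = (30.67, -18.20), K = Z − 12.5·n = (11.19, -33.86). Then |DM| = |M − D| = 35.66.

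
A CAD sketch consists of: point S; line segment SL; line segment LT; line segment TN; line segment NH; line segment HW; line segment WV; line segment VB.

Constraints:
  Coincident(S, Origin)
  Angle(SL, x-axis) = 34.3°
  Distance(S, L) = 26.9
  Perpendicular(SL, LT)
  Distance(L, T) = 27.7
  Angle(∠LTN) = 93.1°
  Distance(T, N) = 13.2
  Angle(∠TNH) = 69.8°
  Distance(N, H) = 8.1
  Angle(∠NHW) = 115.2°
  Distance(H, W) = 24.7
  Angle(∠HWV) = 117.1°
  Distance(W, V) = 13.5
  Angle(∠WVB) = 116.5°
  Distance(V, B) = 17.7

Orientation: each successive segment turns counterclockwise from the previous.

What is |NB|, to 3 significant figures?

30.4

S is at the origin; SL runs at 34.3° with length 26.9, so L = (22.2, 15.2). The perpendicularity gives LT at right angles to SL, so LT runs at 124°; with |LT| = 27.7, T = (6.61, 38.0). ∠LTN = 93.1° gives TN at -149° from the x-axis; with |TN| = 13.2, N = (-4.68, 31.2). ∠TNH = 69.8° gives NH at -38.6° from the x-axis; with |NH| = 8.1, H = (1.65, 26.2). ∠NHW = 115.2° gives HW at 26.2° from the x-axis; with |HW| = 24.7, W = (23.8, 37.1). ∠HWV = 117.1° gives WV at 89.1° from the x-axis; with |WV| = 13.5, V = (24.0, 50.6). ∠WVB = 116.5° gives VB at 153° from the x-axis; with |VB| = 17.7, B = (8.31, 58.7). Then |NB| = |B − N| = 30.4.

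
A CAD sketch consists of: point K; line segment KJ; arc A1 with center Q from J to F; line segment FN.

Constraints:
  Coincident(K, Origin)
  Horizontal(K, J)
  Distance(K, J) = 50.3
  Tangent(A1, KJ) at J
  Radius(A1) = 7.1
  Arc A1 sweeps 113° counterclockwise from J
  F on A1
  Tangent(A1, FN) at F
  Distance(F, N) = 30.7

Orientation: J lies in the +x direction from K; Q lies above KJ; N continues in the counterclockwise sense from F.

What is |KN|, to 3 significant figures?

58.9

On A1, J sits at bearing -90° from Q; a 113° counterclockwise sweep puts F at bearing 23°, so F = Q + 7.1·(cos 23°, sin 23°) = (56.8, 9.87). Since A1 is tangent to FN there, QF ⟂ FN, so FN runs along (−sin 23°, cos 23°); with |FN| = 30.7, N = (44.8, 38.1). Then |KN| = |N − K| = 58.9.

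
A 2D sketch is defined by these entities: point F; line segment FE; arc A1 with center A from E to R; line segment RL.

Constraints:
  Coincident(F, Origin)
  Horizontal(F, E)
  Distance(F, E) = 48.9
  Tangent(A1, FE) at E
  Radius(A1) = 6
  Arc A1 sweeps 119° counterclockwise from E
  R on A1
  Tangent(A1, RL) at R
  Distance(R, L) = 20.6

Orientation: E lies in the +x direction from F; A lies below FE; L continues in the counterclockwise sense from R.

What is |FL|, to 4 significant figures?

60.02

F is at the origin; F and E share the same y with |FE| = 48.9 and E on the +x side, so E = (48.90, 0.000). Tangency of A1 to FE means the radius AE is perpendicular to FE, so A = E + (0, -6) = (48.90, -6.000). On A1, E sits at bearing 90° from A; a 119° counterclockwise sweep puts R at bearing 209°, so R = A + 6.0·(cos 209°, sin 209°) = (43.65, -8.909). Since A1 is tangent to RL there, AR ⟂ RL, so RL runs along (−sin 209°, cos 209°); with |RL| = 20.6, L = (53.64, -26.93). Then |FL| = |L − F| = 60.02.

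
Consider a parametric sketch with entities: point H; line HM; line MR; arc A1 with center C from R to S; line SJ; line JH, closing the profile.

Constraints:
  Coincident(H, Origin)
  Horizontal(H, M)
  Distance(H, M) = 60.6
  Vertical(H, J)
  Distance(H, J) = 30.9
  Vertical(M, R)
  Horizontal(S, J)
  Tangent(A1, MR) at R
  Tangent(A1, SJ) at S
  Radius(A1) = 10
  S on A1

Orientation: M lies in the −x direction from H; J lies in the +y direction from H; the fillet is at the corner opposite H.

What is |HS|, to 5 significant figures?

59.289

H is at the origin; H and M share the same y with |HM| = 60.6 and M on the −x side, so M = (-60.600, 0.0000). H and J share the same x with |HJ| = 30.9 and J on the +y side, so J = (0.0000, 30.900). The virtual corner opposite H is at (-60.600, 30.900). A1 meets MR tangentially, so CR is at right angles to MR and the tangent condition forces CS to be normal to SJ, with radius 10.0, so the center C sits 10.0 in from both sides at C = (-50.600, 20.900). That places the tangent points at R = (-60.600, 20.900) on MR and S = (-50.600, 30.900) on SJ. Then |HS| = |S − H| = 59.289.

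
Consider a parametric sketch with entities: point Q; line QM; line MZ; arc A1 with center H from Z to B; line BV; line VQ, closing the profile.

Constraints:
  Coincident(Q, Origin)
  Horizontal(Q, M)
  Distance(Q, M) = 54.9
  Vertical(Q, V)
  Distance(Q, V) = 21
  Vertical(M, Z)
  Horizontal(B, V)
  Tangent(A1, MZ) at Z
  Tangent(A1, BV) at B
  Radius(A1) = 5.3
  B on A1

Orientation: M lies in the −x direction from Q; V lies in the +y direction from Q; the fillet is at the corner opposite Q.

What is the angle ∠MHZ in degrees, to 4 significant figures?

71.35°

Q is at the origin; Q and M share the same y with |QM| = 54.9 and M on the −x side, so M = (-54.90, 0.000). QV is vertical with |QV| = 21.0 and V on the +y side, so V = (0.000, 21.00). The virtual corner opposite Q is at (-54.90, 21.00). Since A1 is tangent to MZ there, HZ ⟂ MZ and since A1 is tangent to BV there, HB ⟂ BV, with radius 5.3, so the center H sits 5.3 in from both sides at H = (-49.60, 15.70). That places the tangent points at Z = (-54.90, 15.70) on MZ and B = (-49.60, 21.00) on BV. Then cos ∠MHZ = HM·HZ / (|HM||HZ|), giving 71.35°.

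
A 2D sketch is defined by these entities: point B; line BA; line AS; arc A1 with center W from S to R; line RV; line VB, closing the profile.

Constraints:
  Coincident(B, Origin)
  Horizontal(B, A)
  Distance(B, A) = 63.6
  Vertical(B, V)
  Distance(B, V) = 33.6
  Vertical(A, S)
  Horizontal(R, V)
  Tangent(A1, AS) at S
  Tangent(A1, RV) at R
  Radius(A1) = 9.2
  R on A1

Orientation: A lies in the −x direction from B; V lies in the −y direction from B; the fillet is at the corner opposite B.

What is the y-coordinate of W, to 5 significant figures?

-24.400

B is at the origin; B and A share the same y with |BA| = 63.6 and A on the −x side, so A = (-63.600, 0.0000). BV is vertical with |BV| = 33.6 and V on the −y side, so V = (0.0000, -33.600). The virtual corner opposite B is at (-63.600, -33.600). A1 meets AS tangentially, so WS is at right angles to AS and tangency of A1 to RV means the radius WR is perpendicular to RV, with radius 9.2, so the center W sits 9.2 in from both sides at W = (-54.400, -24.400). So W.y = -24.400.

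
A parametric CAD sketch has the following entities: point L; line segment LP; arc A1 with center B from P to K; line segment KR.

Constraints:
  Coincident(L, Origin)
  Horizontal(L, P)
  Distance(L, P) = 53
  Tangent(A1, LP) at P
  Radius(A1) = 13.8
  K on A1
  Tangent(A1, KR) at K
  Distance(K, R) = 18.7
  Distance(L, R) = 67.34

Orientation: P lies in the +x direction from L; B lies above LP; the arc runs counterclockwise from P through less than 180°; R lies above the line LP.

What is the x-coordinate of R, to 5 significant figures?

56.402

L is at the origin; L and P share the same y with |LP| = 53.0 and P on the +x side, so P = (53.000, 0.0000). A1 meets LP tangentially, so BP is at right angles to LP, so B = P + (0, 13.8) = (53.000, 13.800). Since BK ⟂ KR (tangency), |BR| = √(13.8² + 18.7²) = 23.241 regardless of where K sits on A1. So R lies on both circle(L, 67.34) and circle(B, 23.241); the above-LP intersection is R = (56.402, 36.790). K is the foot of the tangent from R: K = (65.184, 20.281).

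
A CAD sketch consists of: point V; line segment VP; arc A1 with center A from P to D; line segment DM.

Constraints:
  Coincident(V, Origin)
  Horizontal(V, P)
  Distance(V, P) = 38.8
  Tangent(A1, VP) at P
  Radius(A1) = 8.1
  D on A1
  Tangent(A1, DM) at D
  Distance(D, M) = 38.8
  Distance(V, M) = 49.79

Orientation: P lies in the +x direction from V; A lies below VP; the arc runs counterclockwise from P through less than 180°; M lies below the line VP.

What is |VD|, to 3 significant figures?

31.5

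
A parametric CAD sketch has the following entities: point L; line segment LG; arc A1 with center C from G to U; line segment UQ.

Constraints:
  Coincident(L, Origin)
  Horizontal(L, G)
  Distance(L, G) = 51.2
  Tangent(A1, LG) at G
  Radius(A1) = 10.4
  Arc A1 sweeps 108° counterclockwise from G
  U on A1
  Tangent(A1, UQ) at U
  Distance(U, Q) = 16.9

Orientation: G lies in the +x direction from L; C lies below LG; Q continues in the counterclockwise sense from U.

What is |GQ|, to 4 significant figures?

30.05

L is at the origin; L and G share the same y with |LG| = 51.2 and G on the +x side, so G = (51.20, 0.000). The tangent condition forces CG to be normal to LG, so C = G + (0, -10.4) = (51.20, -10.40). On A1, G sits at bearing 90° from C; a 108° counterclockwise sweep puts U at bearing 198°, so U = C + 10.4·(cos 198°, sin 198°) = (41.31, -13.61). Since A1 is tangent to UQ there, CU ⟂ UQ, so UQ runs along (−sin 198°, cos 198°); with |UQ| = 16.9, Q = (46.53, -29.69). Then |GQ| = |Q − G| = 30.05.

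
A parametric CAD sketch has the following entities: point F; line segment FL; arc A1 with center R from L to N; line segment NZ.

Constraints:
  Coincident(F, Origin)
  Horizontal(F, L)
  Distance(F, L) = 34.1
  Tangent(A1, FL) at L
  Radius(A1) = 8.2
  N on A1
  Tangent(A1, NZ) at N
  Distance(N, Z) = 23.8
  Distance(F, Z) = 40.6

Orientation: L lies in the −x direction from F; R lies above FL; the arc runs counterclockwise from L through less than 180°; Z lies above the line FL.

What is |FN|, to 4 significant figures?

27.11

F is at the origin; F and L share the same y with |FL| = 34.1 and L on the −x side, so L = (-34.10, 0.000). The tangent condition forces RL to be normal to FL, so R = L + (0, 8.2) = (-34.10, 8.200). Since RN ⟂ NZ (tangency), |RZ| = √(8.2² + 23.8²) = 25.17 regardless of where N sits on A1. So Z lies on both circle(F, 40.6) and circle(R, 25.17); the above-FL intersection is Z = (-25.27, 31.77). N is the foot of the tangent from Z: N = (-25.90, 7.983).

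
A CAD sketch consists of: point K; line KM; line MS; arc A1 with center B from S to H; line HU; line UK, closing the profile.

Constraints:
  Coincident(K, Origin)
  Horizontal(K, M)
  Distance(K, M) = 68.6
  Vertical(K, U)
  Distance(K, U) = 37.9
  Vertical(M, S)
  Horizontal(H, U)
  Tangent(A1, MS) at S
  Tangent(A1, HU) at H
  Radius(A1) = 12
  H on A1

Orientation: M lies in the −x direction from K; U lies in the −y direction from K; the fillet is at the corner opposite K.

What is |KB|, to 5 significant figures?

62.244

K is at the origin; K and M share the same y with |KM| = 68.6 and M on the −x side, so M = (-68.600, 0.0000). K and U share the same x with |KU| = 37.9 and U on the −y side, so U = (0.0000, -37.900). The virtual corner opposite K is at (-68.600, -37.900). Tangency of A1 to MS means the radius BS is perpendicular to MS and tangency of A1 to HU means the radius BH is perpendicular to HU, with radius 12.0, so the center B sits 12.0 in from both sides at B = (-56.600, -25.900). Then |KB| = |B − K| = 62.244.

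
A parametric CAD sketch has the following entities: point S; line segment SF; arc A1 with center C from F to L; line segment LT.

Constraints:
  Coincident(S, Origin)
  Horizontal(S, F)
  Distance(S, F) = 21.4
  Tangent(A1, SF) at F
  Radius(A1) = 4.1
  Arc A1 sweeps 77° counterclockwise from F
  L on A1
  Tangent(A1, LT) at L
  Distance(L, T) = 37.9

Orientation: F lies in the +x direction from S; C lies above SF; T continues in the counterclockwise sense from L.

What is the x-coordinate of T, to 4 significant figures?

33.92

S is at the origin; S and F share the same y with |SF| = 21.4 and F on the +x side, so F = (21.40, 0.000). Since A1 is tangent to SF there, CF ⟂ SF, so C = F + (0, 4.1) = (21.40, 4.100). On A1, F sits at bearing -90° from C; a 77° counterclockwise sweep puts L at bearing -13°, so L = C + 4.1·(cos -13°, sin -13°) = (25.39, 3.178). A1 meets LT tangentially, so CL is at right angles to LT, so LT runs along (−sin -13°, cos -13°); with |LT| = 37.9, T = (33.92, 40.11). So T.x = 33.92.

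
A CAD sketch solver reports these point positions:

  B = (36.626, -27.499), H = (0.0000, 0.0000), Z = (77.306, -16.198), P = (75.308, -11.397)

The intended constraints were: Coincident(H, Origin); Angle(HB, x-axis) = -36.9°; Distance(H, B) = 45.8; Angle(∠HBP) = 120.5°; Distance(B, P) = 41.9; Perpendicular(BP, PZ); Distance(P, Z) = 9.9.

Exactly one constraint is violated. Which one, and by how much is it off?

Distance(P, Z) = 9.9 — off by 4.70.

H = (0.00, 0.00) ✓; HB at -36.90° ✓; |HB| = 45.80 ✓; ∠HBP = 120.5° ✓; |BP| = 41.90 ✓; ∠(BP, PZ) = 90.01° ✓; |PZ| = 5.200 ✗.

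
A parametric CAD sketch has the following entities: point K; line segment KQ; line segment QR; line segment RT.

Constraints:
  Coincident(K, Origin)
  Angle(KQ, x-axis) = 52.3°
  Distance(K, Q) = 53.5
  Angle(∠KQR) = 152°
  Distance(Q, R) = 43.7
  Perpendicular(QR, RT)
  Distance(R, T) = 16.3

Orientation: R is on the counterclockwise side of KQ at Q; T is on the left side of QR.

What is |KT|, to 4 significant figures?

91.36

K is at the origin; KQ runs at 52.3° with length 53.5, so Q = 53.5·(cos 52.3°, sin 52.3°) = (32.72, 42.33). ∠KQR = 152.0°, so QR runs at 52.3° + (180° − 152.0°) = 80.30° from the x-axis; with |QR| = 43.7, R = Q + 43.7·(cos 80.30°, sin 80.30°) = (40.08, 85.41). QR is perpendicular to RT; with |RT| = 16.3 on the left of QR, T = R + 16.3·(-0.9857, 0.1685) = (24.01, 88.15). Then |KT| = |T − K| = 91.36.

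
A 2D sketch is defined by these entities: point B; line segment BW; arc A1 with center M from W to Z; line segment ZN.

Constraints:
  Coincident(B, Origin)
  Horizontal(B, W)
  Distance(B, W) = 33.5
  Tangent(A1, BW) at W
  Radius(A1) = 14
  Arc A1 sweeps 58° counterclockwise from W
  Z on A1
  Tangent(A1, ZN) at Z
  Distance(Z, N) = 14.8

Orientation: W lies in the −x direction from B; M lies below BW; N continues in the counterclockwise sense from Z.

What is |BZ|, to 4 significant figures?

45.85

B is at the origin; B and W share the same y with |BW| = 33.5 and W on the −x side, so W = (-33.50, 0.000). Since A1 is tangent to BW there, MW ⟂ BW, so M = W + (0, -14) = (-33.50, -14.00). On A1, W sits at bearing 90° from M; a 58° counterclockwise sweep puts Z at bearing 148°, so Z = M + 14.0·(cos 148°, sin 148°) = (-45.37, -6.581). Then |BZ| = |Z − B| = 45.85.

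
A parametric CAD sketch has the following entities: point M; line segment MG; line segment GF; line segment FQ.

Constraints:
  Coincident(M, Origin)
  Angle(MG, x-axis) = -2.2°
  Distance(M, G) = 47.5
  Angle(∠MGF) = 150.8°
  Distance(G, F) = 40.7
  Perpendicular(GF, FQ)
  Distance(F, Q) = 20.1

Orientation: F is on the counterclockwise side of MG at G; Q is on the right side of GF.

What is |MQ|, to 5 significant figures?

92.863

M is at the origin; MG runs at -2.2° with length 47.5, so G = 47.5·(cos -2.2°, sin -2.2°) = (47.465, -1.8234). ∠MGF = 150.8°, so GF runs at -2.2° + (180° − 150.8°) = 27.000° from the x-axis; with |GF| = 40.7, F = G + 40.7·(cos 27.000°, sin 27.000°) = (83.729, 16.654). GF ⟂ FQ; with |FQ| = 20.1 on the right of GF, Q = F + 20.1·(0.45399, -0.89101) = (92.854, -1.2552). Then |MQ| = |Q − M| = 92.863.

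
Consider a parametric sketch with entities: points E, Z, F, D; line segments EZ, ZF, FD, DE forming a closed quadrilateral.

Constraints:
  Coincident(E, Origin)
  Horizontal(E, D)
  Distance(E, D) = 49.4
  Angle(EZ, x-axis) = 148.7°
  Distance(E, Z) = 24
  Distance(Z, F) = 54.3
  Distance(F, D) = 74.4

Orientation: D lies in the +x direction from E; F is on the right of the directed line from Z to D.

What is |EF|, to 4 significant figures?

43.10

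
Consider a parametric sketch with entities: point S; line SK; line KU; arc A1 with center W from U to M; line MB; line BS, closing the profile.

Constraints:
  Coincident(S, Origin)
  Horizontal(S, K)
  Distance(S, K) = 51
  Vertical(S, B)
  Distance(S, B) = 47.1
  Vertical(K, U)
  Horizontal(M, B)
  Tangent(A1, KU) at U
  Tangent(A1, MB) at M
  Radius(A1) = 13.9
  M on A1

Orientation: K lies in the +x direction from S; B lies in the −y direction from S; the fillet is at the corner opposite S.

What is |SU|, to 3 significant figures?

60.9

S is at the origin; S and K share the same y with |SK| = 51.0 and K on the +x side, so K = (51.0, 0.00). SB is vertical with |SB| = 47.1 and B on the −y side, so B = (0.00, -47.1). The virtual corner opposite S is at (51.0, -47.1). A1 meets KU tangentially, so WU is at right angles to KU and tangency of A1 to MB means the radius WM is perpendicular to MB, with radius 13.9, so the center W sits 13.9 in from both sides at W = (37.1, -33.2). That places the tangent points at U = (51.0, -33.2) on KU and M = (37.1, -47.1) on MB. Then |SU| = |U − S| = 60.9.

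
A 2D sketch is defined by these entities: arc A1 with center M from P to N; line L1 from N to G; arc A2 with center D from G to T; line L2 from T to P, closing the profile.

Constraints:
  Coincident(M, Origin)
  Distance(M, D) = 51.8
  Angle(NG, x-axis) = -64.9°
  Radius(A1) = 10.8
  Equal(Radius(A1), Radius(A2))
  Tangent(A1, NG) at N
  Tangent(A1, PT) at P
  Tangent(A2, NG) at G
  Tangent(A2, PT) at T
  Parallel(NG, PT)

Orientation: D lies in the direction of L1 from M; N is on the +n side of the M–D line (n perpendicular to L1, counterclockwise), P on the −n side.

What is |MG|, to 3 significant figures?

52.9

The slot axis is L1's direction at -64.9°, so u = (cos -64.9°, sin -64.9°) = (0.424, -0.906) and n = (−sin -64.9°, cos -64.9°) = (0.906, 0.424). M is at the origin and D lies 51.8 along u from M, so D = 51.8·u = (22.0, -46.9). Tangency of A1 to both parallel lines with radius 10.8 puts N and P at M ± 10.8·n: N = (9.78, 4.58), P = (-9.78, -4.58). Equal radii place G and T the same way about D: G = D + 10.8·n = (31.8, -42.3), T = D − 10.8·n = (12.2, -51.5). Then |MG| = |G − M| = 52.9.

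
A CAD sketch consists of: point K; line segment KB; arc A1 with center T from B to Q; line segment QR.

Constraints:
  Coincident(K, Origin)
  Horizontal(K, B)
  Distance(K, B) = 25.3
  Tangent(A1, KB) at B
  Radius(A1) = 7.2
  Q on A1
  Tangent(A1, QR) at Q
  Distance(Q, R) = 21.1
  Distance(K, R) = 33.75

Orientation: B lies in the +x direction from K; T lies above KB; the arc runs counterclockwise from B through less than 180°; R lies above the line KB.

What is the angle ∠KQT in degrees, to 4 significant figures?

16.75°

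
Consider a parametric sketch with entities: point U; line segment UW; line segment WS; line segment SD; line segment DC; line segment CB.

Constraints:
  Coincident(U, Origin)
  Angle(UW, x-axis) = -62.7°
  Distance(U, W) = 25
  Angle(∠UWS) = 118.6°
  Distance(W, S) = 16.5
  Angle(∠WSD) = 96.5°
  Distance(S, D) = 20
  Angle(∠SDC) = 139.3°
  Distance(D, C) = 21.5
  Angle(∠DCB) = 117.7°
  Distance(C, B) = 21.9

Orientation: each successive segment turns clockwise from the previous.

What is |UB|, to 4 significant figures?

13.59

U is at the origin; UW runs at -62.7° with length 25.0, so W = (11.47, -22.22). ∠UWS = 118.6° gives WS at -124.1° from the x-axis; with |WS| = 16.5, S = (2.216, -35.88). ∠WSD = 96.5° gives SD at 152.4° from the x-axis; with |SD| = 20.0, D = (-15.51, -26.61). ∠SDC = 139.3° gives DC at 111.7° from the x-axis; with |DC| = 21.5, C = (-23.46, -6.636). ∠DCB = 117.7° gives CB at 49.40° from the x-axis; with |CB| = 21.9, B = (-9.206, 9.992). Then |UB| = |B − U| = 13.59.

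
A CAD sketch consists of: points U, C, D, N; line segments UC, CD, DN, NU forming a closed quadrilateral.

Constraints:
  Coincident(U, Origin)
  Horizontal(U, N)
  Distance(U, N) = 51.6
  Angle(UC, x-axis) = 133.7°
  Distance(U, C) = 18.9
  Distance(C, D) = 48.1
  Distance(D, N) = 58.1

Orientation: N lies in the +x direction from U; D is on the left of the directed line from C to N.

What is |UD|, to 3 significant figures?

52.6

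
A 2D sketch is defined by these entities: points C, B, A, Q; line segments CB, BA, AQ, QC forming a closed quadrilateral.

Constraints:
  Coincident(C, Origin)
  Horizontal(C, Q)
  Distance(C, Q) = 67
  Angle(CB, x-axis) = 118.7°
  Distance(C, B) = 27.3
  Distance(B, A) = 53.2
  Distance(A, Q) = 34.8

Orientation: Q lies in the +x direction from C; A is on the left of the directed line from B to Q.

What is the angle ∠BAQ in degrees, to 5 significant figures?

142.81°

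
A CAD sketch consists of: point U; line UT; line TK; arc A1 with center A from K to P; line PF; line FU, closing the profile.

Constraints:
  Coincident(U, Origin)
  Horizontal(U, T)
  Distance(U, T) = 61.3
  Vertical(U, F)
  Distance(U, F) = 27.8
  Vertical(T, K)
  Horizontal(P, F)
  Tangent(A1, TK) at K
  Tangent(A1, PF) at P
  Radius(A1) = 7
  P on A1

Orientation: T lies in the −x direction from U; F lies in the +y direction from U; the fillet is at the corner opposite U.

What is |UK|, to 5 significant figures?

64.733

U is at the origin; UT is horizontal with |UT| = 61.3 and T on the −x side, so T = (-61.300, 0.0000). UF is vertical with |UF| = 27.8 and F on the +y side, so F = (0.0000, 27.800). The virtual corner opposite U is at (-61.300, 27.800). The tangent condition forces AK to be normal to TK and since A1 is tangent to PF there, AP ⟂ PF, with radius 7.0, so the center A sits 7.0 in from both sides at A = (-54.300, 20.800). That places the tangent points at K = (-61.300, 20.800) on TK and P = (-54.300, 27.800) on PF. Then |UK| = |K − U| = 64.733.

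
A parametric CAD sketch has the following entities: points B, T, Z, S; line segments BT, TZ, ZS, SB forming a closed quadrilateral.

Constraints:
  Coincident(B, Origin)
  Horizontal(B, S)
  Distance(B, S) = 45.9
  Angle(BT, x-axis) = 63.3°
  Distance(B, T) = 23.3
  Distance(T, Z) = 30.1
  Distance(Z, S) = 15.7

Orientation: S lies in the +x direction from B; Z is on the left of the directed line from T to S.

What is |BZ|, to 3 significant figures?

42.5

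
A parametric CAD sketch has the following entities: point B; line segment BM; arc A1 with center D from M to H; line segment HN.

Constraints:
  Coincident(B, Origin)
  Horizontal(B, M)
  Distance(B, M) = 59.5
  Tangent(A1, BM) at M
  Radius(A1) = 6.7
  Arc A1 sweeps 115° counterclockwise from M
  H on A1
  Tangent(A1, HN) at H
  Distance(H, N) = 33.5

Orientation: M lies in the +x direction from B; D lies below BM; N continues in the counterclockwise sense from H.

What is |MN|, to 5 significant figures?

40.704

On A1, M sits at bearing 90° from D; a 115° counterclockwise sweep puts H at bearing 205°, so H = D + 6.7·(cos 205°, sin 205°) = (53.428, -9.5315). The tangent condition forces DH to be normal to HN, so HN runs along (−sin 205°, cos 205°); with |HN| = 33.5, N = (67.585, -39.893). Then |MN| = |N − M| = 40.704.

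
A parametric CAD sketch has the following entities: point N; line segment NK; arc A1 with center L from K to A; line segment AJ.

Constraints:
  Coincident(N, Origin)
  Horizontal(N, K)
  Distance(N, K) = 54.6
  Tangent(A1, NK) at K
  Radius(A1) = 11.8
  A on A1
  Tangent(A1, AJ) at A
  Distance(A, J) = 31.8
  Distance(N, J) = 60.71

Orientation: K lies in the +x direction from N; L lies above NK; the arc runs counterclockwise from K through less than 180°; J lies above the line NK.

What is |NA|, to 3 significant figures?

66.4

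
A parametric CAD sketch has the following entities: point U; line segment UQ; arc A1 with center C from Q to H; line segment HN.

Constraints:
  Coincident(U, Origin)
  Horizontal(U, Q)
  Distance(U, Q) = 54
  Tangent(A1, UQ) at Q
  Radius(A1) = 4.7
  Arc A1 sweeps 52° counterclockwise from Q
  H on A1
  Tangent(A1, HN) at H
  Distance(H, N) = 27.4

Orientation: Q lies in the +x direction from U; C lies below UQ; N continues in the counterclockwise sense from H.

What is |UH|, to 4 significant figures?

50.33

U is at the origin; UQ is horizontal with |UQ| = 54.0 and Q on the +x side, so Q = (54.00, 0.000). A1 meets UQ tangentially, so CQ is at right angles to UQ, so C = Q + (0, -4.7) = (54.00, -4.700). On A1, Q sits at bearing 90° from C; a 52° counterclockwise sweep puts H at bearing 142°, so H = C + 4.7·(cos 142°, sin 142°) = (50.30, -1.806). Then |UH| = |H − U| = 50.33.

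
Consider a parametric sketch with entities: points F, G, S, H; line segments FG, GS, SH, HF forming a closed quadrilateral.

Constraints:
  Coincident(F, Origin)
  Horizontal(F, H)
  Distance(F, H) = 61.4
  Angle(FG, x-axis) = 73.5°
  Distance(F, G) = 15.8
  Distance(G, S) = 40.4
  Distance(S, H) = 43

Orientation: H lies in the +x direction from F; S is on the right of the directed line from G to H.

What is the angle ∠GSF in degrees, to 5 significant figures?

20.857°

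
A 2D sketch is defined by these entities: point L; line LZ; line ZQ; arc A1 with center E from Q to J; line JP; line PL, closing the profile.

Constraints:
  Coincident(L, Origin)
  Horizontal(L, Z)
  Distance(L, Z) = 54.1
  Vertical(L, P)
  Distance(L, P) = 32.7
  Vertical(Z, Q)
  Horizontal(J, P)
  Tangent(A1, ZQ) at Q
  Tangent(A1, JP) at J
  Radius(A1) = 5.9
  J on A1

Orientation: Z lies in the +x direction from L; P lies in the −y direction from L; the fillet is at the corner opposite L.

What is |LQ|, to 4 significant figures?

60.37

The virtual corner opposite L is at (54.10, -32.70). The tangent condition forces EQ to be normal to ZQ and tangency of A1 to JP means the radius EJ is perpendicular to JP, with radius 5.9, so the center E sits 5.9 in from both sides at E = (48.20, -26.80). That places the tangent points at Q = (54.10, -26.80) on ZQ and J = (48.20, -32.70) on JP. Then |LQ| = |Q − L| = 60.37.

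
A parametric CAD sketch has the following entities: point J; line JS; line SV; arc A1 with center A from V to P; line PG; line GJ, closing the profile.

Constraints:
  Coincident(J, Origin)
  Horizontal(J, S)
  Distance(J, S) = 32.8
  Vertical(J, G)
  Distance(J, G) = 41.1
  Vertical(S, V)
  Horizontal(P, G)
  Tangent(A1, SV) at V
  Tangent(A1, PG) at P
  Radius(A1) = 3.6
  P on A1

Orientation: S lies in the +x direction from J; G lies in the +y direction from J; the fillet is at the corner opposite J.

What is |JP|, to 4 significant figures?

50.42

J is at the origin; J and S share the same y with |JS| = 32.8 and S on the +x side, so S = (32.80, 0.000). JG is vertical with |JG| = 41.1 and G on the +y side, so G = (0.000, 41.10). The virtual corner opposite J is at (32.80, 41.10). The tangent condition forces AV to be normal to SV and tangency of A1 to PG means the radius AP is perpendicular to PG, with radius 3.6, so the center A sits 3.6 in from both sides at A = (29.20, 37.50). That places the tangent points at V = (32.80, 37.50) on SV and P = (29.20, 41.10) on PG. Then |JP| = |P − J| = 50.42.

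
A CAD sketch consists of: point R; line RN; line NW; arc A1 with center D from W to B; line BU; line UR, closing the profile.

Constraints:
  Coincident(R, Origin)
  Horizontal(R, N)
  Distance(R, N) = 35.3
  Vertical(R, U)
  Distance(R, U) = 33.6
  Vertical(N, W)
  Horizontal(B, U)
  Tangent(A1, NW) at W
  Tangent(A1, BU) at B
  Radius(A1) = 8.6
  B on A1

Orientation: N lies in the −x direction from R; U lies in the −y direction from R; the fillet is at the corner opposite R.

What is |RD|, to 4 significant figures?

36.58

R is at the origin; RN is horizontal with |RN| = 35.3 and N on the −x side, so N = (-35.30, 0.000). R and U share the same x with |RU| = 33.6 and U on the −y side, so U = (0.000, -33.60). The virtual corner opposite R is at (-35.30, -33.60). The tangent condition forces DW to be normal to NW and A1 meets BU tangentially, so DB is at right angles to BU, with radius 8.6, so the center D sits 8.6 in from both sides at D = (-26.70, -25.00). Then |RD| = |D − R| = 36.58.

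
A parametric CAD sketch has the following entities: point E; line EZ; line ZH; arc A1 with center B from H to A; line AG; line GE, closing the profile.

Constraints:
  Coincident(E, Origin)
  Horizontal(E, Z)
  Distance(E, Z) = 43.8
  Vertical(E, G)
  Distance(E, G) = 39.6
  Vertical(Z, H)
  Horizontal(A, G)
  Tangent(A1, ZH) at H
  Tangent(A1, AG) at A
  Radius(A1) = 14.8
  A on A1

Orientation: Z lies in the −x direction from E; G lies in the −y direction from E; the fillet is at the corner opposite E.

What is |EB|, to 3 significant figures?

38.2

EG is vertical with |EG| = 39.6 and G on the −y side, so G = (0.00, -39.6). The virtual corner opposite E is at (-43.8, -39.6). Since A1 is tangent to ZH there, BH ⟂ ZH and since A1 is tangent to AG there, BA ⟂ AG, with radius 14.8, so the center B sits 14.8 in from both sides at B = (-29.0, -24.8). Then |EB| = |B − E| = 38.2.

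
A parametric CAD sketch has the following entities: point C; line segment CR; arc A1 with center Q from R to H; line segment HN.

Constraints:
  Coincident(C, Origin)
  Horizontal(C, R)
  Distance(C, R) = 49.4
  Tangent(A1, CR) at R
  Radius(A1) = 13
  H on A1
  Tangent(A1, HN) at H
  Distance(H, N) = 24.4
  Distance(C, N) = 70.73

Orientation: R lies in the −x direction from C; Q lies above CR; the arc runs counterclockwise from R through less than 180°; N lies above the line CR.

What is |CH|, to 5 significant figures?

46.701

Checks: C.y = 0.00, R.y = 0.00 ✓; |QH| = 13.00 ✓; ∠(QH, HN) = 90.00° ✓; |HN| = 24.40 ✓; |CN| = 70.73 ✓.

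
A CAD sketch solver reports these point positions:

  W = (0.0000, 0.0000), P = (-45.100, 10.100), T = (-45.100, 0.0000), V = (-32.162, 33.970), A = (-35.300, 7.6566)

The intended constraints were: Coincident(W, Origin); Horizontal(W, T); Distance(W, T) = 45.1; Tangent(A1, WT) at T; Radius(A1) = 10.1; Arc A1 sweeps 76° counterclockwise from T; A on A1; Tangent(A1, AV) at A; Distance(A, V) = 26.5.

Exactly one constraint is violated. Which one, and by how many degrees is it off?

Tangent(A1, AV) at A — off by 7.20°.

W = (0.00, 0.00) ✓; W.y = 0.00, T.y = 0.00 ✓; |WT| = 45.10 ✓; ∠(PT, TW) = 90.00° ✓; |PT| = 10.10 ✓; bearing(P→A) − bearing(P→T) = 76.00° ✓; |PA| = 10.10 ✓; ∠(PA, AV) = 82.80° ✗; |AV| = 26.50 ✓.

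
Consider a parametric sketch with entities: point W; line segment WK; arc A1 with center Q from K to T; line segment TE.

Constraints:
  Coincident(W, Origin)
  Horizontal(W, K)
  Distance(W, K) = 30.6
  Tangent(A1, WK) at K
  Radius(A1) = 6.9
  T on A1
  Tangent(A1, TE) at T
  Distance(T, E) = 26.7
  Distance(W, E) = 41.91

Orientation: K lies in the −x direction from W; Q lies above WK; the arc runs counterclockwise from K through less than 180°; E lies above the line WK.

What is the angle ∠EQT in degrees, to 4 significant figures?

75.51°

Checks: ∠(QK, KW) = 90.00° ✓; |QT| = 6.900 ✓; ∠(QT, TE) = 90.00° ✓; |TE| = 26.70 ✓; |WE| = 41.91 ✓.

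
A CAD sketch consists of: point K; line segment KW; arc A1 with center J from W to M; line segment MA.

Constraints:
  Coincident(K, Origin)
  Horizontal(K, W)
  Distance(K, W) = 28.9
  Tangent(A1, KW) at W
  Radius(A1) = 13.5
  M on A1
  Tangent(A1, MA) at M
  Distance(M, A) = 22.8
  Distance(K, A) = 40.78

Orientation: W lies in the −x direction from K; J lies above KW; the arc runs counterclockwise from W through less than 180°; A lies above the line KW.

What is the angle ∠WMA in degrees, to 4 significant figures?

133.2°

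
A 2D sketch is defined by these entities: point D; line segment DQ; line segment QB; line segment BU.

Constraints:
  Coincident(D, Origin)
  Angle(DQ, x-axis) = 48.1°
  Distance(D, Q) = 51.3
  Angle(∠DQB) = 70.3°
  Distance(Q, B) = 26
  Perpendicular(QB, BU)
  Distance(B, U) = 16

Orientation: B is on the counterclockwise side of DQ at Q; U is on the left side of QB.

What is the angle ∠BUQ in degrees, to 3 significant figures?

58.4°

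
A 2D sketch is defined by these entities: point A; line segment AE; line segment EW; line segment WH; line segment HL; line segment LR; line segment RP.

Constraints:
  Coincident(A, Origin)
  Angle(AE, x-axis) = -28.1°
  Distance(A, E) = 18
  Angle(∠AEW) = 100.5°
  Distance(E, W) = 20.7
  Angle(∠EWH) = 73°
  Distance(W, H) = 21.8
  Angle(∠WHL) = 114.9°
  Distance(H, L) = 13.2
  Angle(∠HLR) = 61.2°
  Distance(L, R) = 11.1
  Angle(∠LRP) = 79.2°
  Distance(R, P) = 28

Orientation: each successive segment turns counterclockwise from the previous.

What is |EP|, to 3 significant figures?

39.7

A is at the origin; AE runs at -28.1° with length 18.0, so E = (15.9, -8.48). ∠AEW = 100.5° gives EW at 51.4° from the x-axis; with |EW| = 20.7, W = (28.8, 7.70). ∠EWH = 73.0° gives WH at 158° from the x-axis; with |WH| = 21.8, H = (8.52, 15.7). ∠WHL = 114.9° gives HL at -136° from the x-axis; with |HL| = 13.2, L = (-1.05, 6.64). ∠HLR = 61.2° gives LR at -17.7° from the x-axis; with |LR| = 11.1, R = (9.52, 3.26). ∠LRP = 79.2° gives RP at 83.1° from the x-axis; with |RP| = 28.0, P = (12.9, 31.1). Then |EP| = |P − E| = 39.7.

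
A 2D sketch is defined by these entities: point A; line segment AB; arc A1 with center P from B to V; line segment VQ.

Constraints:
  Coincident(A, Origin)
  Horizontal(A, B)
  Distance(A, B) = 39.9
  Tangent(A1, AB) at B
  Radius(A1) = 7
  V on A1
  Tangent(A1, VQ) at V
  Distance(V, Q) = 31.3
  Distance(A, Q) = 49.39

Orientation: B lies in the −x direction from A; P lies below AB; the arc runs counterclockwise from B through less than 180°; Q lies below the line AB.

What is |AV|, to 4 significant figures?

47.23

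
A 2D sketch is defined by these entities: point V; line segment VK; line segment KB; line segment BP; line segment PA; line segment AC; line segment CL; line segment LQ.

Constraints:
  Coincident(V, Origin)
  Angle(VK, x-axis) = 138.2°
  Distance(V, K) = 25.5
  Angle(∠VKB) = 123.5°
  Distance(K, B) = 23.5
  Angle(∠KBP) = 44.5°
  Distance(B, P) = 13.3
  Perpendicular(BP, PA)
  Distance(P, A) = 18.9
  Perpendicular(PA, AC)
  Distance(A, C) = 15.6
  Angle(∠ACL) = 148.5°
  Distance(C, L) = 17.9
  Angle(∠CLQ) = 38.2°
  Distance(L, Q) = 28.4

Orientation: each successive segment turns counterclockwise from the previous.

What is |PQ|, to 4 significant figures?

6.776

V is at the origin; VK runs at 138.2° with length 25.5, so K = (-19.01, 17.00). ∠VKB = 123.5° gives KB at -165.3° from the x-axis; with |KB| = 23.5, B = (-41.74, 11.03). ∠KBP = 44.5° gives BP at -29.80° from the x-axis; with |BP| = 13.3, P = (-30.20, 4.424). BP is perpendicular to PA, so PA runs at 60.20°; with |PA| = 18.9, A = (-20.81, 20.82). The perpendicularity gives AC at right angles to PA, so AC runs at 150.2°; with |AC| = 15.6, C = (-34.34, 28.58). ∠ACL = 148.5° gives CL at -178.3° from the x-axis; with |CL| = 17.9, L = (-52.24, 28.05). ∠CLQ = 38.2° gives LQ at -36.50° from the x-axis; with |LQ| = 28.4, Q = (-29.41, 11.15). Then |PQ| = |Q − P| = 6.776.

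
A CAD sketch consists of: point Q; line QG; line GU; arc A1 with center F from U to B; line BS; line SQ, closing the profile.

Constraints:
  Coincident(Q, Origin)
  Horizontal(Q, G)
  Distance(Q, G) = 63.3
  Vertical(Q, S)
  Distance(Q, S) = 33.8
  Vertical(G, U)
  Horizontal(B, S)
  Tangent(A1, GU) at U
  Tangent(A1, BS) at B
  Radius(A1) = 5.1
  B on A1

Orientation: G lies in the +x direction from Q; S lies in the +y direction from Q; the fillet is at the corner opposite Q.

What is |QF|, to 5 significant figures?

64.892

Q is at the origin; QG is horizontal with |QG| = 63.3 and G on the +x side, so G = (63.300, 0.0000). QS is vertical with |QS| = 33.8 and S on the +y side, so S = (0.0000, 33.800). The virtual corner opposite Q is at (63.300, 33.800). The tangent condition forces FU to be normal to GU and since A1 is tangent to BS there, FB ⟂ BS, with radius 5.1, so the center F sits 5.1 in from both sides at F = (58.200, 28.700). Then |QF| = |F − Q| = 64.892.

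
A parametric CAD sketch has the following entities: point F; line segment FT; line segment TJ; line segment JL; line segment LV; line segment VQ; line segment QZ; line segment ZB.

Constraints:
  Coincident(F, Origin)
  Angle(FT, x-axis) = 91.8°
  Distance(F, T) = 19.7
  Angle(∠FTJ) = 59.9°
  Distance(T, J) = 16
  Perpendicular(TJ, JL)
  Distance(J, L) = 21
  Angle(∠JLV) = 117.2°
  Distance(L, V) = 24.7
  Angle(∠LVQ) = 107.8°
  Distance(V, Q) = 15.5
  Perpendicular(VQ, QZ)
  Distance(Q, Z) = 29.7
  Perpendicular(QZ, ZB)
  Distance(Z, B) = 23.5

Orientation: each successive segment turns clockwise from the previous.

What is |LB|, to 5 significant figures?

6.1987

F is at the origin; FT runs at 91.8° with length 19.7, so T = (-0.61879, 19.690). ∠FTJ = 59.9° gives TJ at -28.300° from the x-axis; with |TJ| = 16.0, J = (13.469, 12.105). TJ is perpendicular to JL, so JL runs at -118.30°; with |JL| = 21.0, L = (3.5130, -6.3852). ∠JLV = 117.2° gives LV at 178.90° from the x-axis; with |LV| = 24.7, V = (-21.182, -5.9110). ∠LVQ = 107.8° gives VQ at 106.70° from the x-axis; with |VQ| = 15.5, Q = (-25.637, 8.9353). VQ ⟂ QZ, so QZ runs at 16.700°; with |QZ| = 29.7, Z = (2.8108, 17.470). QZ ⟂ ZB, so ZB runs at -73.300°; with |ZB| = 23.5, B = (9.5638, -5.0390). Then |LB| = |B − L| = 6.1987.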